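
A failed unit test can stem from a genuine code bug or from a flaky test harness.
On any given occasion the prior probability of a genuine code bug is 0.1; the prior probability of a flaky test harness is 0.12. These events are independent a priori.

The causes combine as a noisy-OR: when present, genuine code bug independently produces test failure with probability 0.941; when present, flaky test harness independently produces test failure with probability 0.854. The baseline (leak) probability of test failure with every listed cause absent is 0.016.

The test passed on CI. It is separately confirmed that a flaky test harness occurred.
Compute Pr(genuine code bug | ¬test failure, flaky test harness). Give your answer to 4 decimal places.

Under noisy-OR, P(test failure | causes) = 1 − (1−0.016)·∏(1−qᵢ) over the active causes.
For the numerator, keep only genuine code bug=true terms: 0.008476×0.1 = 0.000848
Denominator P(¬test failure | flaky test harness): 0.143664×0.9 + 0.008476×0.1 = 0.130146
P(genuine code bug | ¬test failure, flaky test harness) = 0.000848/0.130146 ≈ 0.0065

Pr(genuine code bug | ¬test failure, flaky test harness) ≈ 0.0065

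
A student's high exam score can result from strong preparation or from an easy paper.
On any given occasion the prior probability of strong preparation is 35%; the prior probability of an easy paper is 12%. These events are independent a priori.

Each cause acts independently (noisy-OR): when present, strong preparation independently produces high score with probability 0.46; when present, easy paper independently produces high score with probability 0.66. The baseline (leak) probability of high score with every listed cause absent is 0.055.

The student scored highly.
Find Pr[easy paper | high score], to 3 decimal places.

Under noisy-OR, P(high score | causes) = 1 − (1−0.055)·∏(1−qᵢ) over the active causes.
Numerator (weight on configurations with easy paper): 0.052939 + 0.034713 = 0.087652
Denominator P(high score): 0.055·0.65·0.88 + 0.6787·0.65·0.12 + 0.4897·0.35·0.88 + 0.826498·0.35·0.12 = 0.269940
P(easy paper | high score) = 0.087652/0.269940 ≈ 0.325

Pr[easy paper | high score] ≈ 0.325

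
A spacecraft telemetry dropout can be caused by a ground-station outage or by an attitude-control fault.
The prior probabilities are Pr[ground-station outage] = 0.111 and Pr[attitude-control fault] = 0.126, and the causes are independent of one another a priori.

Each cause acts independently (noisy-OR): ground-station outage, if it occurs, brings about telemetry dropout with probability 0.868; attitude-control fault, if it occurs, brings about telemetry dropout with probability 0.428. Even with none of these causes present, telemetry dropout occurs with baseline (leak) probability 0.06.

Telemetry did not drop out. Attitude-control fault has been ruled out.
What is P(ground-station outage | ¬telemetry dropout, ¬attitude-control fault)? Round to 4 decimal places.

Under noisy-OR, P(telemetry dropout | causes) = 1 − (1−0.06)·∏(1−qᵢ) over the active causes.
By total probability over both values of ground-station outage:
  P(¬telemetry dropout | ¬attitude-control fault) = 0.94*0.889 + 0.12408*0.111
        = 0.835660 + 0.013773 = 0.849433
The terms with ground-station outage present sum to 0.013773, so
  P(ground-station outage | ¬telemetry dropout, ¬attitude-control fault) = 0.013773 / 0.849433 ≈ 0.0162

P(ground-station outage | ¬telemetry dropout, ¬attitude-control fault) ≈ 0.0162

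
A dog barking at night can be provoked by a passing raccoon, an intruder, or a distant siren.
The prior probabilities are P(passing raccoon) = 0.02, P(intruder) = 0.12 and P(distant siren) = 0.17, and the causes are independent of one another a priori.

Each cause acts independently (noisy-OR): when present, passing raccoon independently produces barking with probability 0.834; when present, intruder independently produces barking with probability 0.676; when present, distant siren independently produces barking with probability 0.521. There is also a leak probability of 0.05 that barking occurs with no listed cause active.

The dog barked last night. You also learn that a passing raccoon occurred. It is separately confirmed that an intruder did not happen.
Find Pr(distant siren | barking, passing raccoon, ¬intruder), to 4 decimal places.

Under noisy-OR, P(barking | causes) = 1 − (1−0.05)·∏(1−qᵢ) over the active causes.
P(barking | passing raccoon, ¬intruder) = 0.8423×0.83 + 0.924462×0.17 = 0.699109 + 0.157159 = 0.856268
Restricting to configurations with distant siren present: 0.924462×0.17 = 0.157159.
Hence the posterior is 0.157159/0.856268 ≈ 0.1835.

Pr(distant siren | barking, passing raccoon, ¬intruder) ≈ 0.1835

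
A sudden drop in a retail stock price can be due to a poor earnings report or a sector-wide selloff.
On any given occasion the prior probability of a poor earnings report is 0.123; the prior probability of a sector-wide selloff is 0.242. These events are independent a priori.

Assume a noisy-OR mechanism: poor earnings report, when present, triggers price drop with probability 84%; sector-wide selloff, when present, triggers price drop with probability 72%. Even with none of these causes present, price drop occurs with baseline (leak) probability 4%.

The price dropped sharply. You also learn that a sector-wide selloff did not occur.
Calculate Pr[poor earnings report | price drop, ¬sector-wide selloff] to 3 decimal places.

Under noisy-OR, P(price drop | causes) = 1 − (1−0.04)·∏(1−qᵢ) over the active causes.
Numerator (weight on configurations with poor earnings report): 0.8464·0.123 = 0.104107
The normalizing constant is 0.04·0.877 + 0.8464·0.123 = 0.139187
P(poor earnings report | price drop, ¬sector-wide selloff) = 0.104107/0.139187 ≈ 0.748

Pr[poor earnings report | price drop, ¬sector-wide selloff] ≈ 0.748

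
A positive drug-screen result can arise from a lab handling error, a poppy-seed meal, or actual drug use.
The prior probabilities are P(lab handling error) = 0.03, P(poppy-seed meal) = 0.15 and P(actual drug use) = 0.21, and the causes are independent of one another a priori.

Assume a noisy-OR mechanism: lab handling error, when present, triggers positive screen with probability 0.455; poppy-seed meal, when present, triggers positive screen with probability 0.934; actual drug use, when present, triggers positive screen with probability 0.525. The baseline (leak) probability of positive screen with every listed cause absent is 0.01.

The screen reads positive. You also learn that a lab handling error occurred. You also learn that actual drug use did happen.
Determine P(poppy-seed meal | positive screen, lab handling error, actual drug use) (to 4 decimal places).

P(poppy-seed meal | positive screen, lab handling error, actual drug use) ≈ 0.1891

Under noisy-OR, P(positive screen | causes) = 1 − (1−0.01)·∏(1−qᵢ) over the active causes.
By total probability over both values of poppy-seed meal:
  P(positive screen | lab handling error, actual drug use) = 0.743714·0.85 + 0.983085·0.15
        = 0.632157 + 0.147463 = 0.779620
The terms with poppy-seed meal present sum to 0.147463, so
  P(poppy-seed meal | positive screen, lab handling error, actual drug use) = 0.147463 / 0.779620 ≈ 0.1891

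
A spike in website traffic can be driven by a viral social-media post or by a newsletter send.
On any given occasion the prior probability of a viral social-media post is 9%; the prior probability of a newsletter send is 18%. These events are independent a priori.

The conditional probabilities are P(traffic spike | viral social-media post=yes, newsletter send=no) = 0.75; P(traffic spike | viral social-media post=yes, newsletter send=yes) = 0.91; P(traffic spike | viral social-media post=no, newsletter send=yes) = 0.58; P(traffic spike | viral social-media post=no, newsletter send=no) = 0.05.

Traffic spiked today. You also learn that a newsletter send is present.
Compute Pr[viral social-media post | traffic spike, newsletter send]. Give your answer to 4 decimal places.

Sum P(traffic spike|·) weighted by the priors over both values of viral social-media post:
  P(traffic spike | newsletter send) = 0.58×0.91 + 0.91×0.09
        = 0.527800 + 0.081900 = 0.609700
Keeping only the viral social-media post-present terms gives 0.081900, so
  P(viral social-media post | traffic spike, newsletter send) = 0.081900 / 0.609700 ≈ 0.1343

Pr[viral social-media post | traffic spike, newsletter send] ≈ 0.1343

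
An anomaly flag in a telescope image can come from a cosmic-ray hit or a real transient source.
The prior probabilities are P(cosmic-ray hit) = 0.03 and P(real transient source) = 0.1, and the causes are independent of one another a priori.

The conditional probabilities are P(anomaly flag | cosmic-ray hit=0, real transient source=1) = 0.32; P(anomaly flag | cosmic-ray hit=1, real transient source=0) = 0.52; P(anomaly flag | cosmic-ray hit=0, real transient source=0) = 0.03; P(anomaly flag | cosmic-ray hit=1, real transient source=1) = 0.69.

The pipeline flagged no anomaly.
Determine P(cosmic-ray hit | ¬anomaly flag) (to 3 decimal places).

P(¬anomaly flag) = 0.97·0.97·0.9 + 0.68·0.97·0.1 + 0.48·0.03·0.9 + 0.31·0.03·0.1 = 0.846810 + 0.065960 + 0.012960 + 0.000930 = 0.926660
The cosmic-ray hit-present share is 0.012960 + 0.000930 = 0.013890.
Hence the posterior is 0.013890/0.926660 ≈ 0.015.

P(cosmic-ray hit | ¬anomaly flag) ≈ 0.015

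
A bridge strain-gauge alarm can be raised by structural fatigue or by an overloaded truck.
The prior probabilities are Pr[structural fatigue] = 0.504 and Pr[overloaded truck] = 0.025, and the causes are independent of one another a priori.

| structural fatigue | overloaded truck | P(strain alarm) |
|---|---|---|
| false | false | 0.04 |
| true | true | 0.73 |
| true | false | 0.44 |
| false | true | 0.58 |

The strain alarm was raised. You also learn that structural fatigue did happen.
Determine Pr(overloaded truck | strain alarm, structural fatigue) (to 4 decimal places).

Pr(overloaded truck | strain alarm, structural fatigue) ≈ 0.0408

P(strain alarm | structural fatigue) = 0.44*0.975 + 0.73*0.025 = 0.429000 + 0.018250 = 0.447250
Of this, 0.018250 comes from 0.73*0.025 (the overloaded truck=true cases).
P(overloaded truck | strain alarm, structural fatigue) = 0.018250 / 0.447250 ≈ 0.0408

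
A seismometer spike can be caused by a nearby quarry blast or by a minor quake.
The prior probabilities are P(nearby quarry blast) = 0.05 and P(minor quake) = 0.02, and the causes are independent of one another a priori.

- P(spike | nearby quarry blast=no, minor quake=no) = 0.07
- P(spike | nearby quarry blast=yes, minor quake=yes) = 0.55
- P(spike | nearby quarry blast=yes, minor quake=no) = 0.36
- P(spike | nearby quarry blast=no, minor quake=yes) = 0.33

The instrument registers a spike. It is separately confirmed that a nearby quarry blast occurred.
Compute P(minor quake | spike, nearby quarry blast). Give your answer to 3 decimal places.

P(minor quake | spike, nearby quarry blast) ≈ 0.030

P(spike | nearby quarry blast) = 0.36*0.98 + 0.55*0.02 = 0.352800 + 0.011000 = 0.363800
Restricting to configurations with minor quake present: 0.55*0.02 = 0.011000.
Hence the posterior is 0.011000/0.363800 ≈ 0.030.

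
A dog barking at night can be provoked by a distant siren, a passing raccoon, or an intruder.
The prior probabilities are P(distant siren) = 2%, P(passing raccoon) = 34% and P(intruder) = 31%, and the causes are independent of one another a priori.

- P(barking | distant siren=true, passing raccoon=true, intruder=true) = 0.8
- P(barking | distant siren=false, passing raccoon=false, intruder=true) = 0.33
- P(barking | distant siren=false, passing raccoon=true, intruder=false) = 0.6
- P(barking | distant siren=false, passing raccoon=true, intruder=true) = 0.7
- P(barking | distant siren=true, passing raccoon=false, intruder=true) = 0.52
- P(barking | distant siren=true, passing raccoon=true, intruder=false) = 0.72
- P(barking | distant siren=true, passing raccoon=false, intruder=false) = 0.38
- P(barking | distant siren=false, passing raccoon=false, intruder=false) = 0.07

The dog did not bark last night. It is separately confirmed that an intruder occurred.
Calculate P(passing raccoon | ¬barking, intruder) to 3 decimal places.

P(¬barking | intruder) = 0.67*0.98*0.66 + 0.3*0.98*0.34 + 0.48*0.02*0.66 + 0.2*0.02*0.34 = 0.433356 + 0.099960 + 0.006336 + 0.001360 = 0.541012
The passing raccoon-present share is 0.099960 + 0.001360 = 0.101320.
Hence the posterior is 0.101320/0.541012 ≈ 0.187.

P(passing raccoon | ¬barking, intruder) ≈ 0.187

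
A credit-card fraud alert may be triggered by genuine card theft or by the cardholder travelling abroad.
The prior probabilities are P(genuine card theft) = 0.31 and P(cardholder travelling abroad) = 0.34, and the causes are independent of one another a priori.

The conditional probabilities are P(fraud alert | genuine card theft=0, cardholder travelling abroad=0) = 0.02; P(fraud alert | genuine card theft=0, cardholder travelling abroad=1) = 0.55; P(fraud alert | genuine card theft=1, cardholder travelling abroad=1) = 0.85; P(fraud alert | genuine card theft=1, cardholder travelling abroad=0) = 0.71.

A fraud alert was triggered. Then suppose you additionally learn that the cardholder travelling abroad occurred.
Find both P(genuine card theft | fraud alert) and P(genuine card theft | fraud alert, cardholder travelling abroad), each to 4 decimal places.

Enumerate the 4 (genuine card theft, cardholder travelling abroad) configurations and weight by the priors:
  P(fraud alert) = 0.02*0.69*0.66 + 0.55*0.69*0.34 + 0.71*0.31*0.66 + 0.85*0.31*0.34
        = 0.009108 + 0.129030 + 0.145266 + 0.089590 = 0.372994
Keeping only the genuine card theft-present terms gives 0.234856, so
  P(genuine card theft | fraud alert) = 0.234856 / 0.372994 ≈ 0.6297

With the extra evidence:
Sum P(fraud alert|·) weighted by the priors over both values of genuine card theft:
  P(fraud alert | cardholder travelling abroad) = 0.55*0.69 + 0.85*0.31
        = 0.379500 + 0.263500 = 0.643000
The terms with genuine card theft present sum to 0.263500, so
  P(genuine card theft | fraud alert, cardholder travelling abroad) = 0.263500 / 0.643000 ≈ 0.4098
Conditioning on cardholder travelling abroad lowers the posterior on genuine card theft: the classic explaining-away effect in a common-effect structure.

P(genuine card theft | fraud alert) ≈ 0.6297; P(genuine card theft | fraud alert, cardholder travelling abroad) ≈ 0.4098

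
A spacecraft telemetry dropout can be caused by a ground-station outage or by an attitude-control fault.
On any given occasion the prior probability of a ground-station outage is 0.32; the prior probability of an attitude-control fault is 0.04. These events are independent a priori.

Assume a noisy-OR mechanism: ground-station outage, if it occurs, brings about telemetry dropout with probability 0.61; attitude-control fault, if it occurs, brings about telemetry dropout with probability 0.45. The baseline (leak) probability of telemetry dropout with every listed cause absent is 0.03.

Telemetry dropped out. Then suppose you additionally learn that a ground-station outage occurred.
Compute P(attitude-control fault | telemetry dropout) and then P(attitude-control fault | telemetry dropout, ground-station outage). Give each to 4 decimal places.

P(attitude-control fault | telemetry dropout) ≈ 0.0978; P(attitude-control fault | telemetry dropout, ground-station outage) ≈ 0.0504

Under noisy-OR, P(telemetry dropout | causes) = 1 − (1−0.03)·∏(1−qᵢ) over the active causes.
By total probability over the 4 (ground-station outage, attitude-control fault) configurations:
  P(telemetry dropout) = 0.03*0.68*0.96 + 0.4665*0.68*0.04 + 0.6217*0.32*0.96 + 0.791935*0.32*0.04
        = 0.019584 + 0.012689 + 0.190986 + 0.010137 = 0.233396
The terms with attitude-control fault present sum to 0.022826, so
  P(attitude-control fault | telemetry dropout) = 0.022826 / 0.233396 ≈ 0.0978

Now condition on the additional information:
Numerator (weight on configurations with attitude-control fault): 0.791935×0.04 = 0.031677
Normalizer over all consistent configurations: 0.6217×0.96 + 0.791935×0.04 = 0.628509
Posterior = 0.031677 / 0.628509 ≈ 0.0504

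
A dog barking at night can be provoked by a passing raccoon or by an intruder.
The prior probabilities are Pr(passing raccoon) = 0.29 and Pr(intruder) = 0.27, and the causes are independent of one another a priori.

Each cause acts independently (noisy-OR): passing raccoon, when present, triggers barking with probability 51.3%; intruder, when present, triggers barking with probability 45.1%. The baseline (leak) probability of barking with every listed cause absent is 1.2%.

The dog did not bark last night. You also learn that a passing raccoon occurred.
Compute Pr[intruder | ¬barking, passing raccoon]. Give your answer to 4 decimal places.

Pr[intruder | ¬barking, passing raccoon] ≈ 0.1688

Under noisy-OR, P(barking | causes) = 1 − (1−0.012)·∏(1−qᵢ) over the active causes.
Weight on intruder=true, given the evidence: 0.264155×0.27 = 0.071322
The normalizing constant is 0.481156×0.73 + 0.264155×0.27 = 0.422566
Posterior = 0.071322 / 0.422566 ≈ 0.1688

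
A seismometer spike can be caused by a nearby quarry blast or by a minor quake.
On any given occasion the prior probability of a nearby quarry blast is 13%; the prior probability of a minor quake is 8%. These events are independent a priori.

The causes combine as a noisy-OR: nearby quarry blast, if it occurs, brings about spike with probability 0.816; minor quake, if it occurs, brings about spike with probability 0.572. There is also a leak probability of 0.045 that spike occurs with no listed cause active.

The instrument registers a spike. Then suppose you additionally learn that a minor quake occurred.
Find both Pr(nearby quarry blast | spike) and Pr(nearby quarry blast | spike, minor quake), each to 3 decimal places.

Under noisy-OR, P(spike | causes) = 1 − (1−0.045)·∏(1−qᵢ) over the active causes.
Sum P(spike|·) weighted by the priors over the 4 (nearby quarry blast, minor quake) configurations:
  P(spike) = 0.045·0.87·0.92 + 0.59126·0.87·0.08 + 0.82428·0.13·0.92 + 0.924792·0.13·0.08
        = 0.036018 + 0.041152 + 0.098584 + 0.009618 = 0.185372
Keeping only the nearby quarry blast-present terms gives 0.108202, so
  P(nearby quarry blast | spike) = 0.108202 / 0.185372 ≈ 0.584

Now also conditioning on minor quake=true:
P(spike | minor quake) = 0.59126×0.87 + 0.924792×0.13 = 0.514396 + 0.120223 = 0.634619
The nearby quarry blast-present share is 0.924792×0.13 = 0.120223.
P(nearby quarry blast | spike, minor quake) = 0.120223 / 0.634619 ≈ 0.189
The drop from 0.584 to 0.189 is the explaining-away (discounting) effect.

Pr(nearby quarry blast | spike) ≈ 0.584; Pr(nearby quarry blast | spike, minor quake) ≈ 0.189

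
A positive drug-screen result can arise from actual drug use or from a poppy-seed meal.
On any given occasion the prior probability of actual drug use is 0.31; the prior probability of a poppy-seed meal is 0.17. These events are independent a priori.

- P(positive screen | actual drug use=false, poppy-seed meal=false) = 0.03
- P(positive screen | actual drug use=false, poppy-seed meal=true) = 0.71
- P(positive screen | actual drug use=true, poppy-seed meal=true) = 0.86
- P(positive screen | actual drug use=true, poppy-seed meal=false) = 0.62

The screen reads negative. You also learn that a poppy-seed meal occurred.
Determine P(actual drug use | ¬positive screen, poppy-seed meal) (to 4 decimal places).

P(¬positive screen | poppy-seed meal) = 0.29×0.69 + 0.14×0.31 = 0.200100 + 0.043400 = 0.243500
The actual drug use-present share is 0.14×0.31 = 0.043400.
P(actual drug use | ¬positive screen, poppy-seed meal) = 0.043400 / 0.243500 ≈ 0.1782

P(actual drug use | ¬positive screen, poppy-seed meal) ≈ 0.1782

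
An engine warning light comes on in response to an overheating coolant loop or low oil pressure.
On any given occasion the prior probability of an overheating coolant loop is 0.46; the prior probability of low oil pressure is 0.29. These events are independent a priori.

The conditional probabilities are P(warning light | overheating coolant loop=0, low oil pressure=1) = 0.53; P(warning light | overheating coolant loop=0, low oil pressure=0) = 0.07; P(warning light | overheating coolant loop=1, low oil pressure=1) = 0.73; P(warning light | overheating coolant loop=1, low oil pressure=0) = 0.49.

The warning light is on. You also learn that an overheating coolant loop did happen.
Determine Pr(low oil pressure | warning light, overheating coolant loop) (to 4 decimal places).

Pr(low oil pressure | warning light, overheating coolant loop) ≈ 0.3783

Enumerate both values of low oil pressure and weight by the priors:
  P(warning light | overheating coolant loop) = 0.49*0.71 + 0.73*0.29
        = 0.347900 + 0.211700 = 0.559600
The terms with low oil pressure present sum to 0.211700, so
  P(low oil pressure | warning light, overheating coolant loop) = 0.211700 / 0.559600 ≈ 0.3783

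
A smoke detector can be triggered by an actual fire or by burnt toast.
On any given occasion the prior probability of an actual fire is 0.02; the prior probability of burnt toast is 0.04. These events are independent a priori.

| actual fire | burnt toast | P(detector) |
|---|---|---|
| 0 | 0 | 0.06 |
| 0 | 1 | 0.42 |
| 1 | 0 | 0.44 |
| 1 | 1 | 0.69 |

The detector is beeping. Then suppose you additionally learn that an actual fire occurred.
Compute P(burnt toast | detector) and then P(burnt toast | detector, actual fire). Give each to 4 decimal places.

P(burnt toast | detector) ≈ 0.2077; P(burnt toast | detector, actual fire) ≈ 0.0613

Enumerate the 4 (actual fire, burnt toast) configurations and weight by the priors:
  P(detector) = 0.06×0.98×0.96 + 0.42×0.98×0.04 + 0.44×0.02×0.96 + 0.69×0.02×0.04
        = 0.056448 + 0.016464 + 0.008448 + 0.000552 = 0.081912
The terms with burnt toast present sum to 0.017016, so
  P(burnt toast | detector) = 0.017016 / 0.081912 ≈ 0.2077

With the extra evidence:
Numerator (weight on configurations with burnt toast): 0.69×0.04 = 0.027600
The normalizing constant is 0.44×0.96 + 0.69×0.04 = 0.450000
Posterior = 0.027600 / 0.450000 ≈ 0.0613
The drop from 0.2077 to 0.0613 is the explaining-away (discounting) effect.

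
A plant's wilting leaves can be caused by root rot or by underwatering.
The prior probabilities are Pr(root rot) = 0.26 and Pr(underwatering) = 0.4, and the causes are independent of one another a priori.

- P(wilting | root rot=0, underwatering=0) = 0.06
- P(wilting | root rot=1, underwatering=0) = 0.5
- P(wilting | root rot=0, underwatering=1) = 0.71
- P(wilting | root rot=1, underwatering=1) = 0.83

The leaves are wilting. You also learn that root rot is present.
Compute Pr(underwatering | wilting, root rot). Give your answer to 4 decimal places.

Pr(underwatering | wilting, root rot) ≈ 0.5253

P(wilting | root rot) = 0.5·0.6 + 0.83·0.4 = 0.300000 + 0.332000 = 0.632000
Of this, 0.332000 comes from 0.83·0.4 (the underwatering=true cases).
P(underwatering | wilting, root rot) = 0.332000 / 0.632000 ≈ 0.5253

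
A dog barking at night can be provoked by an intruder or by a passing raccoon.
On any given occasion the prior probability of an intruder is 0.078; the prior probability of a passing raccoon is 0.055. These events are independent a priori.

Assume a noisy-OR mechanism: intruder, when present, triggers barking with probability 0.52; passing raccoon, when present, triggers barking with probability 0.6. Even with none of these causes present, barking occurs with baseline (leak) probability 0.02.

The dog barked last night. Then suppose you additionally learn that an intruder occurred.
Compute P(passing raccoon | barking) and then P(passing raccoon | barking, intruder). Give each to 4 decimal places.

Under noisy-OR, P(barking | causes) = 1 − (1−0.02)·∏(1−qᵢ) over the active causes.
P(barking) = 0.02·0.922·0.945 + 0.608·0.922·0.055 + 0.5296·0.078·0.945 + 0.81184·0.078·0.055 = 0.017426 + 0.030832 + 0.039037 + 0.003483 = 0.090778
Of this, 0.034315 comes from 0.030832 + 0.003483 (the passing raccoon=true cases).
P(passing raccoon | barking) = 0.034315 / 0.090778 ≈ 0.3780

Now also conditioning on intruder=true:
Enumerate both values of passing raccoon and weight by the priors:
  P(barking | intruder) = 0.5296*0.945 + 0.81184*0.055
        = 0.500472 + 0.044651 = 0.545123
The terms with passing raccoon present sum to 0.044651, so
  P(passing raccoon | barking, intruder) = 0.044651 / 0.545123 ≈ 0.0819
— intruder explains away the evidence for passing raccoon.

P(passing raccoon | barking) ≈ 0.3780; P(passing raccoon | barking, intruder) ≈ 0.0819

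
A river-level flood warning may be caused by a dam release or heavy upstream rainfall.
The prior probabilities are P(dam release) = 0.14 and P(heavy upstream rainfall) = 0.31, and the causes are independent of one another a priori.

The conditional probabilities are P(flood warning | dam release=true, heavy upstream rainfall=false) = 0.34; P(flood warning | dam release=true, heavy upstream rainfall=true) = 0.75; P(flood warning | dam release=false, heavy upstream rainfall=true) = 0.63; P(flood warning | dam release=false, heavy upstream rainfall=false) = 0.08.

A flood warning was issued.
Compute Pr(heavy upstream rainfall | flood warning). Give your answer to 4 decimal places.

Pr(heavy upstream rainfall | flood warning) ≈ 0.7140

Weight on heavy upstream rainfall=true, given the evidence: 0.167958 + 0.032550 = 0.200508
The normalizing constant is 0.08·0.86·0.69 + 0.63·0.86·0.31 + 0.34·0.14·0.69 + 0.75·0.14·0.31 = 0.280824
Posterior = 0.200508 / 0.280824 ≈ 0.7140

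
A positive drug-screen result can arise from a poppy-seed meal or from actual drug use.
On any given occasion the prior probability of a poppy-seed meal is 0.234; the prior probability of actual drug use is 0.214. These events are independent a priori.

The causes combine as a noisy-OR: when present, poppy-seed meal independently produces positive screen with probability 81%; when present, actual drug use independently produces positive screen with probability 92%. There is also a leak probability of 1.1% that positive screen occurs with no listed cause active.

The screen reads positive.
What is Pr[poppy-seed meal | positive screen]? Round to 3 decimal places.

Under noisy-OR, P(positive screen | causes) = 1 − (1−0.011)·∏(1−qᵢ) over the active causes.
By total probability over the 4 (poppy-seed meal, actual drug use) configurations:
  P(positive screen) = 0.011·0.766·0.786 + 0.92088·0.766·0.214 + 0.81209·0.234·0.786 + 0.984967·0.234·0.214
        = 0.006623 + 0.150954 + 0.149363 + 0.049323 = 0.356263
The terms with poppy-seed meal present sum to 0.198686, so
  P(poppy-seed meal | positive screen) = 0.198686 / 0.356263 ≈ 0.558

Pr[poppy-seed meal | positive screen] ≈ 0.558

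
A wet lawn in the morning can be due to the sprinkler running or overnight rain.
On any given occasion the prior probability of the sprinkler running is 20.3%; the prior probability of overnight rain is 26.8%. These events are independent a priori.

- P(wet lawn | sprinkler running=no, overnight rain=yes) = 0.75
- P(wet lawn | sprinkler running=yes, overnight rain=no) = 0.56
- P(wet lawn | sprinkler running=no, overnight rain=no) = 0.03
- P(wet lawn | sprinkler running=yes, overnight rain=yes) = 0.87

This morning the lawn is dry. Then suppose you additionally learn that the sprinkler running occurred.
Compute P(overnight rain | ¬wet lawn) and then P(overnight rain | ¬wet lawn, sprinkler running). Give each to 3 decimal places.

P(overnight rain | ¬wet lawn) ≈ 0.087; P(overnight rain | ¬wet lawn, sprinkler running) ≈ 0.098

Enumerate the 4 (sprinkler running, overnight rain) configurations and weight by the priors:
  P(¬wet lawn) = 0.97·0.797·0.732 + 0.25·0.797·0.268 + 0.44·0.203·0.732 + 0.13·0.203·0.268
        = 0.565902 + 0.053399 + 0.065382 + 0.007073 = 0.691756
Configurations with overnight rain contribute 0.060472, so
  P(overnight rain | ¬wet lawn) = 0.060472 / 0.691756 ≈ 0.087

Now condition on the additional information:
For the numerator, keep only overnight rain=true terms: 0.13×0.268 = 0.034840
Normalizer over all consistent configurations: 0.44×0.732 + 0.13×0.268 = 0.356920
Posterior = 0.034840 / 0.356920 ≈ 0.098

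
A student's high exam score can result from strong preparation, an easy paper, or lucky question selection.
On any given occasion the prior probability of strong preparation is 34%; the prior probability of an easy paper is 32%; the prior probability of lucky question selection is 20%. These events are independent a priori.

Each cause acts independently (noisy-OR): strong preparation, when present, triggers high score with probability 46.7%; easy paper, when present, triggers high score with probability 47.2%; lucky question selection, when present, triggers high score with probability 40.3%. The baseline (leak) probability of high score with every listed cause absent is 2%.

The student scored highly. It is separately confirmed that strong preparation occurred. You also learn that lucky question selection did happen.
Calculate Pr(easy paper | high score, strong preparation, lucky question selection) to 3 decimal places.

Pr(easy paper | high score, strong preparation, lucky question selection) ≈ 0.364

Under noisy-OR, P(high score | causes) = 1 − (1−0.02)·∏(1−qᵢ) over the active causes.
By total probability over both values of easy paper:
  P(high score | strong preparation, lucky question selection) = 0.688163*0.68 + 0.83535*0.32
        = 0.467951 + 0.267312 = 0.735263
Keeping only the easy paper-present terms gives 0.267312, so
  P(easy paper | high score, strong preparation, lucky question selection) = 0.267312 / 0.735263 ≈ 0.364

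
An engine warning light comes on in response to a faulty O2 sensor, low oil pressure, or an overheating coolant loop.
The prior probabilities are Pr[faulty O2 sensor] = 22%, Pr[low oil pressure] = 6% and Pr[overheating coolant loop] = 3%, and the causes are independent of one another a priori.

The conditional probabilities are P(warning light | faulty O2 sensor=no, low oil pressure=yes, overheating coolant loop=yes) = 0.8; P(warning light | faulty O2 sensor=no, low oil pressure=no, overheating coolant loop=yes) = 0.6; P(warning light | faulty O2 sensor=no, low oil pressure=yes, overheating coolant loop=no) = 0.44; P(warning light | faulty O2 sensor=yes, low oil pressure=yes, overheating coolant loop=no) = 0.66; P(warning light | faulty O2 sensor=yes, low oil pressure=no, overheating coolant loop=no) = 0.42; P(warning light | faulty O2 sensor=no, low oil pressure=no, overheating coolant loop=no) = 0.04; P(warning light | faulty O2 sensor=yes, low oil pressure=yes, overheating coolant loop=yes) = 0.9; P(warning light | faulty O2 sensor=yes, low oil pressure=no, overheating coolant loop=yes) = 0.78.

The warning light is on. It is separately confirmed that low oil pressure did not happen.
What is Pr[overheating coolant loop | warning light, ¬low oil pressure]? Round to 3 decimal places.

Pr[overheating coolant loop | warning light, ¬low oil pressure] ≈ 0.138

P(warning light | ¬low oil pressure) = 0.04·0.78·0.97 + 0.6·0.78·0.03 + 0.42·0.22·0.97 + 0.78·0.22·0.03 = 0.030264 + 0.014040 + 0.089628 + 0.005148 = 0.139080
Of this, 0.019188 comes from 0.014040 + 0.005148 (the overheating coolant loop=true cases).
P(overheating coolant loop | warning light, ¬low oil pressure) = 0.019188 / 0.139080 ≈ 0.138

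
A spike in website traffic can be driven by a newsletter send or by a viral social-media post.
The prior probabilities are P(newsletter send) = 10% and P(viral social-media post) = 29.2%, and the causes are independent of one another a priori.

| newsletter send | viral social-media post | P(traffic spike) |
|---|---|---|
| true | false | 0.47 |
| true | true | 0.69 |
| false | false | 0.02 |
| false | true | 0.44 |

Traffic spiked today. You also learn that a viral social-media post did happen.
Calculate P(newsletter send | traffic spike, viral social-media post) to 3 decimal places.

For the numerator, keep only newsletter send=true terms: 0.69·0.1 = 0.069000
Normalizer over all consistent configurations: 0.44·0.9 + 0.69·0.1 = 0.465000
Posterior = 0.069000 / 0.465000 ≈ 0.148

P(newsletter send | traffic spike, viral social-media post) ≈ 0.148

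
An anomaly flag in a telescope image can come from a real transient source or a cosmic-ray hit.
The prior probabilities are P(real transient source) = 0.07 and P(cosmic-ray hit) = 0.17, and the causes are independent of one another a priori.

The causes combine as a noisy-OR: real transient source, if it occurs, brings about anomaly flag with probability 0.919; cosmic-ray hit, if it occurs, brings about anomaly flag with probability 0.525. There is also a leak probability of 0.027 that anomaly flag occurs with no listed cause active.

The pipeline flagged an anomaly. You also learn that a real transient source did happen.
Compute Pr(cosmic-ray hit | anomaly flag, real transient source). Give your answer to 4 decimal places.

Pr(cosmic-ray hit | anomaly flag, real transient source) ≈ 0.1763

Under noisy-OR, P(anomaly flag | causes) = 1 − (1−0.027)·∏(1−qᵢ) over the active causes.
P(anomaly flag | real transient source) = 0.921187×0.83 + 0.962564×0.17 = 0.764585 + 0.163636 = 0.928221
Of this, 0.163636 comes from 0.962564×0.17 (the cosmic-ray hit=true cases).
So P(cosmic-ray hit | anomaly flag, real transient source) = 0.163636/0.928221 ≈ 0.1763.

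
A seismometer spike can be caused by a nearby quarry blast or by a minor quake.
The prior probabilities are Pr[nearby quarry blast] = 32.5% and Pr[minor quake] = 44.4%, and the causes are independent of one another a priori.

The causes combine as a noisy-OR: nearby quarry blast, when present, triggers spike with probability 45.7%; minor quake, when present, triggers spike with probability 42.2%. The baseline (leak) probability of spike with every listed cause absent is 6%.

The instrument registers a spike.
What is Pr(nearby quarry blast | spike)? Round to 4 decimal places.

Pr(nearby quarry blast | spike) ≈ 0.5441

Under noisy-OR, P(spike | causes) = 1 − (1−0.06)·∏(1−qᵢ) over the active causes.
Enumerate the 4 (nearby quarry blast, minor quake) configurations and weight by the priors:
  P(spike) = 0.06·0.675·0.556 + 0.45668·0.675·0.444 + 0.48958·0.325·0.556 + 0.704977·0.325·0.444
        = 0.022518 + 0.136867 + 0.088467 + 0.101728 = 0.349580
The terms with nearby quarry blast present sum to 0.190195, so
  P(nearby quarry blast | spike) = 0.190195 / 0.349580 ≈ 0.5441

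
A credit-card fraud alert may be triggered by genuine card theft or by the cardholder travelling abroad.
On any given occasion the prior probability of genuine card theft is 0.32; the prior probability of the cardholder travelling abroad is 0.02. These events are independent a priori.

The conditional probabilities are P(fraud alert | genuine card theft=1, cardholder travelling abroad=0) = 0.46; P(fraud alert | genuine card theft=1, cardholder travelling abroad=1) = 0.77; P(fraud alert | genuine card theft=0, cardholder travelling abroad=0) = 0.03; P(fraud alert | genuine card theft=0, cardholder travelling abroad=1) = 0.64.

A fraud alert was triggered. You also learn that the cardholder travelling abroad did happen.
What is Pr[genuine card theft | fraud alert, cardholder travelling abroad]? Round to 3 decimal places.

Pr[genuine card theft | fraud alert, cardholder travelling abroad] ≈ 0.362

Numerator (weight on configurations with genuine card theft): 0.77·0.32 = 0.246400
The normalizing constant is 0.64·0.68 + 0.77·0.32 = 0.681600
P(genuine card theft | fraud alert, cardholder travelling abroad) = 0.246400/0.681600 ≈ 0.362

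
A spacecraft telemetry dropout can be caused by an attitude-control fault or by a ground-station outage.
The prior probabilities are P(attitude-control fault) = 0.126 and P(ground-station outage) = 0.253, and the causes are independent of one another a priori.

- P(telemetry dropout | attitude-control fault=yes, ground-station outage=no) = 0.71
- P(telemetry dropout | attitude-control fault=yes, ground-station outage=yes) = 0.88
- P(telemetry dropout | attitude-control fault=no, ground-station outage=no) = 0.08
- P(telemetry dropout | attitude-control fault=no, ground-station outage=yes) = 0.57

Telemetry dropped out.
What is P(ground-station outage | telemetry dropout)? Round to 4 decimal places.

P(ground-station outage | telemetry dropout) ≈ 0.5641

Weight on ground-station outage=true, given the evidence: 0.126040 + 0.028053 = 0.154093
The normalizing constant is 0.08·0.874·0.747 + 0.57·0.874·0.253 + 0.71·0.126·0.747 + 0.88·0.126·0.253 = 0.273150
Posterior = 0.154093 / 0.273150 ≈ 0.5641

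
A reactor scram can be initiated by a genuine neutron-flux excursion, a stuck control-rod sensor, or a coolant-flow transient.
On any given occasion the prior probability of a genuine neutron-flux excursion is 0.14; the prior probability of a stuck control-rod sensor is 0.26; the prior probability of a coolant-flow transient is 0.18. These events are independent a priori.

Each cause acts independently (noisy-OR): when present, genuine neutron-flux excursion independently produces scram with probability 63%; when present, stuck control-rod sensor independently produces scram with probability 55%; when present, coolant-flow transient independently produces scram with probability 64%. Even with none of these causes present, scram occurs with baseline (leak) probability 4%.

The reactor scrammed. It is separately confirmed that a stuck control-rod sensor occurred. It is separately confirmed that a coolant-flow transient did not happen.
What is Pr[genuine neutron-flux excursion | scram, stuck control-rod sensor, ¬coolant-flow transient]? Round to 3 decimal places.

Under noisy-OR, P(scram | causes) = 1 − (1−0.04)·∏(1−qᵢ) over the active causes.
Enumerate both values of genuine neutron-flux excursion and weight by the priors:
  P(scram | stuck control-rod sensor, ¬coolant-flow transient) = 0.568*0.86 + 0.84016*0.14
        = 0.488480 + 0.117622 = 0.606102
Configurations with genuine neutron-flux excursion contribute 0.117622, so
  P(genuine neutron-flux excursion | scram, stuck control-rod sensor, ¬coolant-flow transient) = 0.117622 / 0.606102 ≈ 0.194

Pr[genuine neutron-flux excursion | scram, stuck control-rod sensor, ¬coolant-flow transient] ≈ 0.194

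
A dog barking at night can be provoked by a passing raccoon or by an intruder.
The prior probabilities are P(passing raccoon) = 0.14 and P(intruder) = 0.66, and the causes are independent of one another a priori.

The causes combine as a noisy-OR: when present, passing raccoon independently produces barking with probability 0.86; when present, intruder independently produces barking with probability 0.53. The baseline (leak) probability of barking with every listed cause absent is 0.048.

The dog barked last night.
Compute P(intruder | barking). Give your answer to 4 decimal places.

Under noisy-OR, P(barking | causes) = 1 − (1−0.048)·∏(1−qᵢ) over the active causes.
P(barking) = 0.048×0.86×0.34 + 0.55256×0.86×0.66 + 0.86672×0.14×0.34 + 0.937358×0.14×0.66 = 0.014035 + 0.313633 + 0.041256 + 0.086612 = 0.455536
Restricting to configurations with intruder present: 0.313633 + 0.086612 = 0.400245.
So P(intruder | barking) = 0.400245/0.455536 ≈ 0.8786.

P(intruder | barking) ≈ 0.8786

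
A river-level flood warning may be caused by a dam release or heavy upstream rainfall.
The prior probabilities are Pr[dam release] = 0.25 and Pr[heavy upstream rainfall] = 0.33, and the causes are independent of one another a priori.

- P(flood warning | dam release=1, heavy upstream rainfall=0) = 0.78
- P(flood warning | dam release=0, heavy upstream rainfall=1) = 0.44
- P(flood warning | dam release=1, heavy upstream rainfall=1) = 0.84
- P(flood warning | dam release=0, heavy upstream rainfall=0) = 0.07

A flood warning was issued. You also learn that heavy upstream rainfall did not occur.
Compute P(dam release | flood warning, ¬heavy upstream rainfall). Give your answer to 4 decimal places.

P(dam release | flood warning, ¬heavy upstream rainfall) ≈ 0.7879

Numerator (weight on configurations with dam release): 0.78*0.25 = 0.195000
Normalizer over all consistent configurations: 0.07*0.75 + 0.78*0.25 = 0.247500
P(dam release | flood warning, ¬heavy upstream rainfall) = 0.195000/0.247500 ≈ 0.7879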